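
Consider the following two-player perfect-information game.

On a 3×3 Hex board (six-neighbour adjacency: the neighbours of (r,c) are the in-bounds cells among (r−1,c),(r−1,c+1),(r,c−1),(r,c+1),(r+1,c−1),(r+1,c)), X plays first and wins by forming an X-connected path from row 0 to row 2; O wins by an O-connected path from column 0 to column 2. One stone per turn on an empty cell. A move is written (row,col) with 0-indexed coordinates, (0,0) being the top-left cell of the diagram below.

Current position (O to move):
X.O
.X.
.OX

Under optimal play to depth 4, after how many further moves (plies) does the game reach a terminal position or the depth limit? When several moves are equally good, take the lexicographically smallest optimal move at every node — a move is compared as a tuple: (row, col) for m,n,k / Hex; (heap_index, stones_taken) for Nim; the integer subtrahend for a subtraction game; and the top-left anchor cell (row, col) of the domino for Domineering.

PV length from [X.O/.X./.OX]: 4 plies

p1 O@[X.O/.X./.OX]: (0,1)[XOO/.X./.OX]-1* (1,0)[X.O/OX./.OX]-1 (1,2)[X.O/.XO/.OX]-1 (2,0)[X.O/.X./OOX]-1
p2 X@[XOO/.X./.OX]: (1,0)[XOO/XX./.OX]+1* (1,2)[XOO/.XX/.OX]-1 (2,0)[XOO/.X./XOX]-1
p3 O@[XOO/XX./.OX]: (1,2)[XOO/XXO/.OX]-1* (2,0)[XOO/XX./OOX]-1
p4 X@[XOO/XXO/.OX]: (2,0)[XOO/XXO/XOX]+1*
p5 O@[XOO/XXO/XOX] terminal -1; root [X.O/.X./.OX] d4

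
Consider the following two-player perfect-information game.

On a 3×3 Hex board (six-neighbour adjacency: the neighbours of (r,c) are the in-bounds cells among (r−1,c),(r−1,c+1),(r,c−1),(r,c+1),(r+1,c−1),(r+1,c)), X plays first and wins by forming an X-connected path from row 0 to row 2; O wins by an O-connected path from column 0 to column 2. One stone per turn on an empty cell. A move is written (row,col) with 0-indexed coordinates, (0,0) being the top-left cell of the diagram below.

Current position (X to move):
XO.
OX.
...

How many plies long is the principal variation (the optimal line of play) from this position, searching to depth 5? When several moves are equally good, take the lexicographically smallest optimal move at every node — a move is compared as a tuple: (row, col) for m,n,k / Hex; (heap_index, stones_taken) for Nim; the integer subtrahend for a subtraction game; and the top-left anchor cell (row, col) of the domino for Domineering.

PV length from [XO./OX./...]: 3 plies

ply 1, X at XO./OX./... | (0,2)=+1→XOX/OX./...*; (1,2)=-1→XO./OXX/...; (2,0)=-1→XO./OX./X..; (2,1)=-1→XO./OX./.X.; (2,2)=-1→XO./OX./..X
ply 2, O at XOX/OX./... | (1,2)=-1→XOX/OXO/...*; (2,0)=-1→XOX/OX./O..; (2,1)=-1→XOX/OX./.O.; (2,2)=-1→XOX/OX./..O
ply 3, X at XOX/OXO/... | (2,0)=+1→XOX/OXO/X..*; (2,1)=+1→XOX/OXO/.X.; (2,2)=+1→XOX/OXO/..X
ply 4: XOX/OXO/X.. is terminal -1 (O); from XO./OX./... depth 5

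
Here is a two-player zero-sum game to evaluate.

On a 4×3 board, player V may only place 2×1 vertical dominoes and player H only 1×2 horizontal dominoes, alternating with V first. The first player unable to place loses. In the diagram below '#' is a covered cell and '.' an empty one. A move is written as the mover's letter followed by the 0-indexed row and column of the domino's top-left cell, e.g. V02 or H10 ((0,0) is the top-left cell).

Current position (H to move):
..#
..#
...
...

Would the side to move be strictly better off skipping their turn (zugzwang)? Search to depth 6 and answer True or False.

zugzwang(..#/..#/.../..., H) = False

[..#/..#/.../...] H move#1: H00:-1/###/..#/.../...*, H10:-1/..#/###/.../..., H20:-1/..#/..#/##./..., H21:-1/..#/..#/.##/..., H30:-1/..#/..#/.../##., H31:-1/..#/..#/.../.##
[###/..#/.../...] V move#2: V10:-1/###/#.#/#../..., V11:+1/###/.##/.#./...*, V20:-1/###/..#/#../#.., V21:+1/###/..#/.#./.#., V22:-1/###/..#/..#/..#
[###/.##/.#./...] H move#3: H30:-1/###/.##/.#./##.*, H31:-1/###/.##/.#./.##
[###/.##/.#./##.] V move#4: V10:+1/###/###/##./##.*, V22:+1/###/.##/.##/###
[###/###/##./##.] end (terminal -1, H#5); searched ..#/..#/.../... to 6
suppose H passes — search the same position with V to move:
pass> [..#/..#/.../...] V move#1: V00:+1/#.#/#.#/.../...*, V01:+1/.##/.##/.../..., V10:-1/..#/#.#/#../..., V11:+1/..#/.##/.#./..., V20:+1/..#/..#/#../#.., V21:+1/..#/..#/.#./.#., V22:+1/..#/..#/..#/..#
pass> [#.#/#.#/.../...] H move#2: H20:-1/#.#/#.#/##./...*, H21:-1/#.#/#.#/.##/..., H30:-1/#.#/#.#/.../##., H31:-1/#.#/#.#/.../.##
pass> [#.#/#.#/##./...] V move#3: V01:-1/###/###/##./..., V22:+1/#.#/#.#/###/..#*
pass> [#.#/#.#/###/..#] H move#4: H30:-1/#.#/#.#/###/###*
pass> [#.#/#.#/###/###] V move#5: V01:+1/###/###/###/###*
pass> [###/###/###/###] end (terminal -1, H#6); searched ..#/..#/.../... to 6
for H: play -1, pass -1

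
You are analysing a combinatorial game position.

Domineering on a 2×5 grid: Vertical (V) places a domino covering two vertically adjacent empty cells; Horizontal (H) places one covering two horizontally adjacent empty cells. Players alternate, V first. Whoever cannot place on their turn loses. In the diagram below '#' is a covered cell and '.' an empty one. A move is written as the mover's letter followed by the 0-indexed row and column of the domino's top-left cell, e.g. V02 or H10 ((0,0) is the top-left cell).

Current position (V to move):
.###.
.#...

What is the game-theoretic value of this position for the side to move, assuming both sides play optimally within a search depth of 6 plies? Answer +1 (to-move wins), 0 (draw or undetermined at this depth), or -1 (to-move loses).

value(.###./.#..., V) = +1

p1 V@[.###./.#...]: V00[####./##...]-1 V04[.####/.#..#]+1*
p2 H@[.####/.#..#]: H12[.####/.####]-1*
p3 V@[.####/.####]: V00[#####/#####]+1*
p4 H@[#####/#####] terminal -1; root [.###./.#...] d6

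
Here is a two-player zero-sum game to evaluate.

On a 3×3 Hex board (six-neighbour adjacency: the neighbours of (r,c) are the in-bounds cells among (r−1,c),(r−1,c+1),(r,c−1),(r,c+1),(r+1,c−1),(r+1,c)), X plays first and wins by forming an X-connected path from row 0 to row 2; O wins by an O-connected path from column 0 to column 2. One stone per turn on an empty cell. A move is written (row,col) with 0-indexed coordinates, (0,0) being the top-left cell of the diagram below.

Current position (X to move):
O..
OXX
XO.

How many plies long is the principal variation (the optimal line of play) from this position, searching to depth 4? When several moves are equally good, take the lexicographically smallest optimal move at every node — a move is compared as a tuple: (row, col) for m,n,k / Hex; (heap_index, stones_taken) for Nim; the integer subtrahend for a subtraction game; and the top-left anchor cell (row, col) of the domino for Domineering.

PV length from [O../OXX/XO.]: 1 ply

[O../OXX/XO.] X move#1: (0,1):+1/OX./OXX/XO.*, (0,2):+1/O.X/OXX/XO., (2,2):+1/O../OXX/XOX
[OX./OXX/XO.] end (terminal -1, O#2); searched O../OXX/XO. to 4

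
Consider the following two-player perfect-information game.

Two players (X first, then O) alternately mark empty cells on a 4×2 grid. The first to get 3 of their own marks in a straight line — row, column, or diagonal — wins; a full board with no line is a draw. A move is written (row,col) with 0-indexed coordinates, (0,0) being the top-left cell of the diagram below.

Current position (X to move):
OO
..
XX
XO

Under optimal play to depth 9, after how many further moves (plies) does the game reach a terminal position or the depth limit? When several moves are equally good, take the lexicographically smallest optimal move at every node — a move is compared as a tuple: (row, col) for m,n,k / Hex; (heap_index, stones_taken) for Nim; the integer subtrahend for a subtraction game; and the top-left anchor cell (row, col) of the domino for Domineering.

PV length from [OO/../XX/XO]: 1 ply

[OO/../XX/XO] X move#1: (1,0):+1/OO/X./XX/XO*, (1,1):+0/OO/.X/XX/XO
[OO/X./XX/XO] end (terminal -1, O#2); searched OO/../XX/XO to 9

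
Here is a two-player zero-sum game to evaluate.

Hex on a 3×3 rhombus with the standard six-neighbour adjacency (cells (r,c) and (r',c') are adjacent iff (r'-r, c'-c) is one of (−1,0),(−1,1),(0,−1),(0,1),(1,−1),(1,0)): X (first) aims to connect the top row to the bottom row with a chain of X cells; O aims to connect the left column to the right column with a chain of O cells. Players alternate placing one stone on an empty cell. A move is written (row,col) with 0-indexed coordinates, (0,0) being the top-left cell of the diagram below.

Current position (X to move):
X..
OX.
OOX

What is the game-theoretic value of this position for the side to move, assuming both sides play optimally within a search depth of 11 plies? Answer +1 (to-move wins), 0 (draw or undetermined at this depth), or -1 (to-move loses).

[X../OX./OOX] X move#1: (0,1):-1/XX./OX./OOX, (0,2):-1/X.X/OX./OOX, (1,2):+1/X../OXX/OOX*
[X../OXX/OOX] O move#2: (0,1):-1/XO./OXX/OOX*, (0,2):-1/X.O/OXX/OOX
[XO./OXX/OOX] X move#3: (0,2):+1/XOX/OXX/OOX*
[XOX/OXX/OOX] end (terminal -1, O#4); searched X../OX./OOX to 11

value(X../OX./OOX, X) = +1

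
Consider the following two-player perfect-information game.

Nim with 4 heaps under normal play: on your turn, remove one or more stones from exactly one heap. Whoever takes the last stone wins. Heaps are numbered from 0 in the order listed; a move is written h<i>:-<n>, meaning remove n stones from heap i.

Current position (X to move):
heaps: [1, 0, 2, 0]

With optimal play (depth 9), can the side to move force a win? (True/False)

X winning at [(1,0,2,0)]: True

[(1,0,2,0)] X move#1: h0:-1:-1/(0,0,2,0), h2:-1:+1/(1,0,1,0)*, h2:-2:-1/(1,0,0,0)
[(1,0,1,0)] O move#2: h0:-1:-1/(0,0,1,0)*, h2:-1:-1/(1,0,0,0)
[(0,0,1,0)] X move#3: h2:-1:+1/(0,0,0,0)*
[(0,0,0,0)] end (terminal -1, O#4); searched (1,0,2,0) to 9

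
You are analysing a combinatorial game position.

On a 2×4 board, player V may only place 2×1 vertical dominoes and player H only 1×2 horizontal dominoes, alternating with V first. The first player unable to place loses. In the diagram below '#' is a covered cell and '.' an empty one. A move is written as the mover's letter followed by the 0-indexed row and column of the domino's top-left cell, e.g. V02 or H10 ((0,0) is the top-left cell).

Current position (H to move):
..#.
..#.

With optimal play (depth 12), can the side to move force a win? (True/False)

[..#./..#.] H move#1: H00:+1/###./..#.*, H10:+1/..#./###.
[###./..#.] V move#2: V03:-1/####/..##*
[####/..##] H move#3: H10:+1/####/####*
[####/####] end (terminal -1, V#4); searched ..#./..#. to 12

H winning at [..#./..#.]: True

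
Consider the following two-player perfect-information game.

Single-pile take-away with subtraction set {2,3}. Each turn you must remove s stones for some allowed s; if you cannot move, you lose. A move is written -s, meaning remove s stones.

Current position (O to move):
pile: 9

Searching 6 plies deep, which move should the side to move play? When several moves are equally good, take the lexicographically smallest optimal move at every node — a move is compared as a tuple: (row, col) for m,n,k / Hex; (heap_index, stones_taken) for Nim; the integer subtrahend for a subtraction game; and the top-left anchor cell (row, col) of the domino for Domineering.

p1 O@[9]: -2[7]-1 -3[6]+1*
p2 X@[6]: -2[4]-1* -3[3]-1
p3 O@[4]: -2[2]-1 -3[1]+1*
p4 X@[1] terminal -1; root [9] d6

O's best at [9]: -3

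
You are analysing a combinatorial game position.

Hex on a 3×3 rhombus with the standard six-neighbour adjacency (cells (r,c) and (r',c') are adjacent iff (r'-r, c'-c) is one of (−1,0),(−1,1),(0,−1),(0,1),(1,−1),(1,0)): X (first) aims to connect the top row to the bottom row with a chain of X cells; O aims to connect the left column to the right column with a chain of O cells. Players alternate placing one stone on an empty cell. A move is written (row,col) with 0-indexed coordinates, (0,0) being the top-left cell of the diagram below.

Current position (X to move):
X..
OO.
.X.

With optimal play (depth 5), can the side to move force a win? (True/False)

p1 X@[X../OO./.X.]: (0,1)[XX./OO./.X.]-1* (0,2)[X.X/OO./.X.]-1 (1,2)[X../OOX/.X.]-1 (2,0)[X../OO./XX.]-1 (2,2)[X../OO./.XX]-1
p2 O@[XX./OO./.X.]: (0,2)[XXO/OO./.X.]+1* (1,2)[XX./OOO/.X.]+1 (2,0)[XX./OO./OX.]+1 (2,2)[XX./OO./.XO]+1
p3 X@[XXO/OO./.X.] terminal -1; root [X../OO./.X.] d5

X winning at [X../OO./.X.]: False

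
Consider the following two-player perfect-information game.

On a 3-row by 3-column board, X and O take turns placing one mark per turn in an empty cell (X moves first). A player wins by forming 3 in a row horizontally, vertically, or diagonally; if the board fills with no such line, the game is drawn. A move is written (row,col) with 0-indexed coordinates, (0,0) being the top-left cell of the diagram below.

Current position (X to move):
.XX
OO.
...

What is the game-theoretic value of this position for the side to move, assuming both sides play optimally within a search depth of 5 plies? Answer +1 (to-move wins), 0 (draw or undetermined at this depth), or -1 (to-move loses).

value(.XX/OO./..., X) = +1

ply 1, X at .XX/OO./... | (0,0)=+1→XXX/OO./...*; (1,2)=+1→.XX/OOX/...; (2,0)=-1→.XX/OO./X..; (2,1)=-1→.XX/OO./.X.; (2,2)=-1→.XX/OO./..X
ply 2: XXX/OO./... is terminal -1 (O); from .XX/OO./... depth 5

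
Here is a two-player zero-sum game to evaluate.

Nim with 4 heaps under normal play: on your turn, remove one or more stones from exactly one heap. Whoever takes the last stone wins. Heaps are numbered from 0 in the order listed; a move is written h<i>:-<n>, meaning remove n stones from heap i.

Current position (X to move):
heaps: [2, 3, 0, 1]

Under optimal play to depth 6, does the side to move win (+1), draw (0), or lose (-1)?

value((2,3,0,1), X) = -1

ply 1, X at (2,3,0,1) | h0:-1=-1→(1,3,0,1)*; h0:-2=-1→(0,3,0,1); h1:-1=-1→(2,2,0,1); h1:-2=-1→(2,1,0,1); h1:-3=-1→(2,0,0,1); h3:-1=-1→(2,3,0,0)
ply 2, O at (1,3,0,1) | h0:-1=-1→(0,3,0,1); h1:-1=-1→(1,2,0,1); h1:-2=-1→(1,1,0,1); h1:-3=+1→(1,0,0,1)*; h3:-1=-1→(1,3,0,0)
ply 3, X at (1,0,0,1) | h0:-1=-1→(0,0,0,1)*; h3:-1=-1→(1,0,0,0)
ply 4, O at (0,0,0,1) | h3:-1=+1→(0,0,0,0)*
ply 5: (0,0,0,0) is terminal -1 (X); from (2,3,0,1) depth 6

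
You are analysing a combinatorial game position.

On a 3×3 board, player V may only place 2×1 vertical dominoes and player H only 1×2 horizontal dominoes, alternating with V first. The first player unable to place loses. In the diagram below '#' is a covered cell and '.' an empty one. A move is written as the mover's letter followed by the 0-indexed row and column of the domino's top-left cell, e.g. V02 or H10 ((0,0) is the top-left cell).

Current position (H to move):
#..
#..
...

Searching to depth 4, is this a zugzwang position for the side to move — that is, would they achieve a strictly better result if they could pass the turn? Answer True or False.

zugzwang(#../#../..., H) = False

p1 H@[#../#../...]: H01[###/#../...]-1 H11[#../###/...]+1* H20[#../#../##.]-1 H21[#../#../.##]-1
p2 V@[#../###/...] terminal -1; root [#../#../...] d4
if H skipped the turn, V would face:
~ p1 V@[#../#../...]: V01[##./##./...]+1* V02[#.#/#.#/...]+1 V11[#../##./.#.]+1 V12[#../#.#/..#]+1
~ p2 H@[##./##./...]: H20[##./##./##.]-1* H21[##./##./.##]-1
~ p3 V@[##./##./##.]: V02[###/###/##.]+1* V12[##./###/###]+1
~ p4 H@[###/###/##.] terminal -1; root [#../#../...] d4
compare (H): move=+1 vs pass=-1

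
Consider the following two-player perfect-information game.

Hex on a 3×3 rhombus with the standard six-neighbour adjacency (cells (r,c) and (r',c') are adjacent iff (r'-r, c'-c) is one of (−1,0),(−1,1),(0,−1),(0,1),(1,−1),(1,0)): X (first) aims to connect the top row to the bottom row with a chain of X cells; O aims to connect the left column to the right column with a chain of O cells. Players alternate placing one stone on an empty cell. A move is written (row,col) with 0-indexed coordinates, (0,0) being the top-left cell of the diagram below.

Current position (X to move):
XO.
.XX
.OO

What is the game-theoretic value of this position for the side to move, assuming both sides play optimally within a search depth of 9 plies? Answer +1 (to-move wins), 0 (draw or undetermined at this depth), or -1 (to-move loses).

p1 X@[XO./.XX/.OO]: (0,2)[XOX/.XX/.OO]-1 (1,0)[XO./XXX/.OO]-1 (2,0)[XO./.XX/XOO]+1*
p2 O@[XO./.XX/XOO]: (0,2)[XOO/.XX/XOO]-1* (1,0)[XO./OXX/XOO]-1
p3 X@[XOO/.XX/XOO]: (1,0)[XOO/XXX/XOO]+1*
p4 O@[XOO/XXX/XOO] terminal -1; root [XO./.XX/.OO] d9

value(XO./.XX/.OO, X) = +1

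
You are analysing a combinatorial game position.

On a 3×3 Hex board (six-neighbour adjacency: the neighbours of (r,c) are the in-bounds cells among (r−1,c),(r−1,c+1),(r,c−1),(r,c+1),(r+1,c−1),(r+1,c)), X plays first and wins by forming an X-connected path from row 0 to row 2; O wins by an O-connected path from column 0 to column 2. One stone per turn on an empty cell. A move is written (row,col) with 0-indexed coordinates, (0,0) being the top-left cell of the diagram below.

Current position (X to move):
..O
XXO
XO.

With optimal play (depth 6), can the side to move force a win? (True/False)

X winning at [..O/XXO/XO.]: True

[..O/XXO/XO.] X move#1: (0,0):+1/X.O/XXO/XO.*, (0,1):+1/.XO/XXO/XO., (2,2):+1/..O/XXO/XOX
[X.O/XXO/XO.] end (terminal -1, O#2); searched ..O/XXO/XO. to 6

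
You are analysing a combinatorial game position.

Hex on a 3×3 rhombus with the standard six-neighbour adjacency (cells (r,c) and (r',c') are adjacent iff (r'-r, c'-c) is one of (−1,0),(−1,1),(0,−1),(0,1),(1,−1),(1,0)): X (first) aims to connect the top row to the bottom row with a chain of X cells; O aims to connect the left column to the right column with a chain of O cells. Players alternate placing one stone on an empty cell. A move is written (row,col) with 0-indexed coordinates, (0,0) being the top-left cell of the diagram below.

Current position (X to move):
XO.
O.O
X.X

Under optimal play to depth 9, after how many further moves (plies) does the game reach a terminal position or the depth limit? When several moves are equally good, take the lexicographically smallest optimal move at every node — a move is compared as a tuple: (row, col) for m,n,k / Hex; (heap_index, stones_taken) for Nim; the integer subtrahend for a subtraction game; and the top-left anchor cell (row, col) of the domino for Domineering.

PV length from [XO./O.O/X.X]: 2 plies

[XO./O.O/X.X] X move#1: (0,2):-1/XOX/O.O/X.X*, (1,1):-1/XO./OXO/X.X, (2,1):-1/XO./O.O/XXX
[XOX/O.O/X.X] O move#2: (1,1):+1/XOX/OOO/X.X*, (2,1):-1/XOX/O.O/XOX
[XOX/OOO/X.X] end (terminal -1, X#3); searched XO./O.O/X.X to 9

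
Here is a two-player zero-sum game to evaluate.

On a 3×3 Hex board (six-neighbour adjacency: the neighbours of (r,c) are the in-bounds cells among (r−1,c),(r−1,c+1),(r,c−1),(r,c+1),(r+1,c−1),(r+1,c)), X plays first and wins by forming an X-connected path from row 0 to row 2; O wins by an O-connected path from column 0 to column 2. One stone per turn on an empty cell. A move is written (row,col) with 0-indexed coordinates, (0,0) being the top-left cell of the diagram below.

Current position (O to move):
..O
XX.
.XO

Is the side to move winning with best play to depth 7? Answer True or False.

ply 1, O at ..O/XX./.XO | (0,0)=-1→O.O/XX./.XO*; (0,1)=-1→.OO/XX./.XO; (1,2)=-1→..O/XXO/.XO; (2,0)=-1→..O/XX./OXO
ply 2, X at O.O/XX./.XO | (0,1)=+1→OXO/XX./.XO*; (1,2)=-1→O.O/XXX/.XO; (2,0)=-1→O.O/XX./XXO
ply 3: OXO/XX./.XO is terminal -1 (O); from ..O/XX./.XO depth 7

O winning at [..O/XX./.XO]: False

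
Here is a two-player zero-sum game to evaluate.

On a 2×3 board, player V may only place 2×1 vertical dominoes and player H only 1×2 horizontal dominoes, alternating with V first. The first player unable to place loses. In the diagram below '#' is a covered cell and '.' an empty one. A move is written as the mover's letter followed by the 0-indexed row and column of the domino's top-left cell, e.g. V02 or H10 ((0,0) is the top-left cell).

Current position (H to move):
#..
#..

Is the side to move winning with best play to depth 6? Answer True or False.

H winning at [#../#..]: True

[#../#..] H move#1: H01:+1/###/#..*, H11:+1/#../###
[###/#..] end (terminal -1, V#2); searched #../#.. to 6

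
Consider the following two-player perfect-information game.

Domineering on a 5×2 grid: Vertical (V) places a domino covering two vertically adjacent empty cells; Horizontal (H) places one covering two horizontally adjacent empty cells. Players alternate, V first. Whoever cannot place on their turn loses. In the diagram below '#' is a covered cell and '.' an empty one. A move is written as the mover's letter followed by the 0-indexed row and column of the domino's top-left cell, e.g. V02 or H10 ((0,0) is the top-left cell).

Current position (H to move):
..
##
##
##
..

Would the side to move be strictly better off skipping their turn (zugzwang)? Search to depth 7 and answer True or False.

zugzwang(../##/##/##/.., H) = False

p1 H@[../##/##/##/..]: H00[##/##/##/##/..]+1* H40[../##/##/##/##]+1
p2 V@[##/##/##/##/..] terminal -1; root [../##/##/##/..] d7
pass branch (V moves first from the same position):
  | p1 V@[../##/##/##/..] terminal -1; root [../##/##/##/..] d7
H moving scores +1; H passing scores +1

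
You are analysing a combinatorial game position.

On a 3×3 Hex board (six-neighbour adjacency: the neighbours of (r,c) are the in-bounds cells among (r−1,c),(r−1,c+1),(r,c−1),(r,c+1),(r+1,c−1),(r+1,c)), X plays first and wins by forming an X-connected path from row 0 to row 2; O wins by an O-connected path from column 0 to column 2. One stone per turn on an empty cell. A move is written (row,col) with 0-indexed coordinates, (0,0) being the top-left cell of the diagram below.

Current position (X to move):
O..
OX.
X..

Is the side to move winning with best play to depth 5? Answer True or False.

X winning at [O../OX./X..]: True

ply 1, X at O../OX./X.. | (0,1)=+1→OX./OX./X..*; (0,2)=+1→O.X/OX./X..; (1,2)=+1→O../OXX/X..; (2,1)=+1→O../OX./XX.; (2,2)=+1→O../OX./X.X
ply 2: OX./OX./X.. is terminal -1 (O); from O../OX./X.. depth 5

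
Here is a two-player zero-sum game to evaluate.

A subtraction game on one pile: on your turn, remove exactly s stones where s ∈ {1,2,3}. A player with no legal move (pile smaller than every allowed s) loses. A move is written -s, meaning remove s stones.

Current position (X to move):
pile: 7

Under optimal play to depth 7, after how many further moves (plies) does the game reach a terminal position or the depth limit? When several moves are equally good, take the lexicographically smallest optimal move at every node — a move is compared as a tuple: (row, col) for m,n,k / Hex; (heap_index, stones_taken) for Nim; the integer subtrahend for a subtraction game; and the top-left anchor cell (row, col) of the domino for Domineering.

p1 X@[7]: -1[6]-1 -2[5]-1 -3[4]+1*
p2 O@[4]: -1[3]-1* -2[2]-1 -3[1]-1
p3 X@[3]: -1[2]-1 -2[1]-1 -3[0]+1*
p4 O@[0] terminal -1; root [7] d7

PV length from [7]: 3 plies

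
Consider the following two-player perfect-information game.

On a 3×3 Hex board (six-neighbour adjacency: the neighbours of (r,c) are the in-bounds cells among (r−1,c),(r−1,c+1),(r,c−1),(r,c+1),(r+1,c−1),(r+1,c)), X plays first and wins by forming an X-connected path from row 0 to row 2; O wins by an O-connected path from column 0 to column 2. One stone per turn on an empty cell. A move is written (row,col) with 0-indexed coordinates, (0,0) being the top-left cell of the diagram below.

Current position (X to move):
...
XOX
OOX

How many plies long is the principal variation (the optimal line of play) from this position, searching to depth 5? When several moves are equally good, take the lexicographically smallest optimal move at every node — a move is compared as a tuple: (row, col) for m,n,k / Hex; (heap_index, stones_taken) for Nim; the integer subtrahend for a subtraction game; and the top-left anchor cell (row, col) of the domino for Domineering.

PV length from [.../XOX/OOX]: 1 ply

p1 X@[.../XOX/OOX]: (0,0)[X../XOX/OOX]-1 (0,1)[.X./XOX/OOX]-1 (0,2)[..X/XOX/OOX]+1*
p2 O@[..X/XOX/OOX] terminal -1; root [.../XOX/OOX] d5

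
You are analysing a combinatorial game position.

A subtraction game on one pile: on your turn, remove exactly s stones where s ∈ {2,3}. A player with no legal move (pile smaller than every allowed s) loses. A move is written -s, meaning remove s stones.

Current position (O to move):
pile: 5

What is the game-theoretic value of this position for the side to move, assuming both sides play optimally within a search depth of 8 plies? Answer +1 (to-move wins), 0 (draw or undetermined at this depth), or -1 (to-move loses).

value(5, O) = -1

ply 1, O at 5 | -2=-1→3*; -3=-1→2
ply 2, X at 3 | -2=+1→1*; -3=+1→0
ply 3: 1 is terminal -1 (O); from 5 depth 8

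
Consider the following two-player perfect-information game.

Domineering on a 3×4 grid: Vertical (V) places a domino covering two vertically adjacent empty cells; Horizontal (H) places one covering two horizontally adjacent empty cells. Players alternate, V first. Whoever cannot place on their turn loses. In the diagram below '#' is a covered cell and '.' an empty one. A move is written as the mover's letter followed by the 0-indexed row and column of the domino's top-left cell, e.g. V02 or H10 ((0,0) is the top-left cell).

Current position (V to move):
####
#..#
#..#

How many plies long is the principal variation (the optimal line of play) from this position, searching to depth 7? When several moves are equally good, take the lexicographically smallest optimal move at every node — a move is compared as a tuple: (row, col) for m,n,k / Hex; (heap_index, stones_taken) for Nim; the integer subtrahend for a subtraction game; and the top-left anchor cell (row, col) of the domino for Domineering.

ply 1, V at ####/#..#/#..# | V11=+1→####/##.#/##.#*; V12=+1→####/#.##/#.##
ply 2: ####/##.#/##.# is terminal -1 (H); from ####/#..#/#..# depth 7

PV length from [####/#..#/#..#]: 1 ply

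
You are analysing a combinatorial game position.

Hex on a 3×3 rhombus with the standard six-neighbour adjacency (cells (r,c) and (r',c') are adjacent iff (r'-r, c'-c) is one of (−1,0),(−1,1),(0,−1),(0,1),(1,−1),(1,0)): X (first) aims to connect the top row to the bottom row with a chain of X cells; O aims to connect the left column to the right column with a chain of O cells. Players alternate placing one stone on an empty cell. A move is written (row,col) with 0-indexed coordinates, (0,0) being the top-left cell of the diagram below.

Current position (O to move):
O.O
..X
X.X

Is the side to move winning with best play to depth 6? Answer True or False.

[O.O/..X/X.X] O move#1: (0,1):+1/OOO/..X/X.X*, (1,0):+1/O.O/O.X/X.X, (1,1):+1/O.O/.OX/X.X, (2,1):-1/O.O/..X/XOX
[OOO/..X/X.X] end (terminal -1, X#2); searched O.O/..X/X.X to 6

O winning at [O.O/..X/X.X]: True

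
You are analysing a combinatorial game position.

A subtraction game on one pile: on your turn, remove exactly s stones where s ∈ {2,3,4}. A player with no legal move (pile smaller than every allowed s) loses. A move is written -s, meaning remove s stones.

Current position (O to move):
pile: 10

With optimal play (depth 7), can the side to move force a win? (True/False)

p1 O@[10]: -2[8]-1 -3[7]+1* -4[6]+1
p2 X@[7]: -2[5]-1* -3[4]-1 -4[3]-1
p3 O@[5]: -2[3]-1 -3[2]-1 -4[1]+1*
p4 X@[1] terminal -1; root [10] d7

O winning at [10]: True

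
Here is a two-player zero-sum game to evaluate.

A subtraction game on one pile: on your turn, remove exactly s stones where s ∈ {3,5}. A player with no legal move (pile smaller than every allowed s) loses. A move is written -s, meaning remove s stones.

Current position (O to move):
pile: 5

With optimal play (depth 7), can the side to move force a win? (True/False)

p1 O@[5]: -3[2]+1* -5[0]+1
p2 X@[2] terminal -1; root [5] d7

O winning at [5]: True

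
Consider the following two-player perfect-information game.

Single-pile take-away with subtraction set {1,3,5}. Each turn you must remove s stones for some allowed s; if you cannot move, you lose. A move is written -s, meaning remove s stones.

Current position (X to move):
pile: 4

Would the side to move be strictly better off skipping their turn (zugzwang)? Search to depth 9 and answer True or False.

ply 1, X at 4 | -1=-1→3*; -3=-1→1
ply 2, O at 3 | -1=+1→2*; -3=+1→0
ply 3, X at 2 | -1=-1→1*
ply 4, O at 1 | -1=+1→0*
ply 5: 0 is terminal -1 (X); from 4 depth 9
pass branch (O moves first from the same position):
  | ply 1, O at 4 | -1=-1→3*; -3=-1→1
  | ply 2, X at 3 | -1=+1→2*; -3=+1→0
  | ply 3, O at 2 | -1=-1→1*
  | ply 4, X at 1 | -1=+1→0*
  | ply 5: 0 is terminal -1 (O); from 4 depth 9
X moving scores -1; X passing scores +1

zugzwang(4, X) = True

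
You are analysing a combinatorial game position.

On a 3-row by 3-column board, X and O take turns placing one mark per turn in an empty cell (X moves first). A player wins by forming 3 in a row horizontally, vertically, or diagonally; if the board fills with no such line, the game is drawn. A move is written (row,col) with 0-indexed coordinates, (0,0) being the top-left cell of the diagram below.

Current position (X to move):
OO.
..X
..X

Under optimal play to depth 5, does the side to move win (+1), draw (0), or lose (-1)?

[OO./..X/..X] X move#1: (0,2):+1/OOX/..X/..X*, (1,0):-1/OO./X.X/..X, (1,1):-1/OO./.XX/..X, (2,0):-1/OO./..X/X.X, (2,1):-1/OO./..X/.XX
[OOX/..X/..X] end (terminal -1, O#2); searched OO./..X/..X to 5

value(OO./..X/..X, X) = +1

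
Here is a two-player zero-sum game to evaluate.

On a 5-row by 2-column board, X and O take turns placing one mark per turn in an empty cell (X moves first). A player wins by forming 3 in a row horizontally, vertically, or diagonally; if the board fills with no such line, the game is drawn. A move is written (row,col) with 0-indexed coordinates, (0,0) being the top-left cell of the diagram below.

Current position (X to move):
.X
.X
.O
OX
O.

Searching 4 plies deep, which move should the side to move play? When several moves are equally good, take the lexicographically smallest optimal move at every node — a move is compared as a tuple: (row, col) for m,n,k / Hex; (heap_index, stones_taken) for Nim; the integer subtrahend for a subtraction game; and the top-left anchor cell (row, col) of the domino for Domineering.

[.X/.X/.O/OX/O.] X move#1: (0,0):-1/XX/.X/.O/OX/O., (1,0):-1/.X/XX/.O/OX/O., (2,0):+0/.X/.X/XO/OX/O.*, (4,1):-1/.X/.X/.O/OX/OX
[.X/.X/XO/OX/O.] O move#2: (0,0):+0/OX/.X/XO/OX/O.*, (1,0):+0/.X/OX/XO/OX/O., (4,1):+0/.X/.X/XO/OX/OO
[OX/.X/XO/OX/O.] X move#3: (1,0):+0/OX/XX/XO/OX/O.*, (4,1):+0/OX/.X/XO/OX/OX
[OX/XX/XO/OX/O.] O move#4: (4,1):+0/OX/XX/XO/OX/OO*
[OX/XX/XO/OX/OO] end (terminal +0, X#5); searched .X/.X/.O/OX/O. to 4

X's best at [.X/.X/.O/OX/O.]: (2,0)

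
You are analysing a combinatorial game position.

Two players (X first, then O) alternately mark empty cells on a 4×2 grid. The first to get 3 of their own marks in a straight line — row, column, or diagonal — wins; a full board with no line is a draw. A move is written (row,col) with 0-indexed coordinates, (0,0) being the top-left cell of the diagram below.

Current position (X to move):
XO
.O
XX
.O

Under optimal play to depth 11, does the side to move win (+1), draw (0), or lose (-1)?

[XO/.O/XX/.O] X move#1: (1,0):+1/XO/XO/XX/.O*, (3,0):+0/XO/.O/XX/XO
[XO/XO/XX/.O] end (terminal -1, O#2); searched XO/.O/XX/.O to 11

value(XO/.O/XX/.O, X) = +1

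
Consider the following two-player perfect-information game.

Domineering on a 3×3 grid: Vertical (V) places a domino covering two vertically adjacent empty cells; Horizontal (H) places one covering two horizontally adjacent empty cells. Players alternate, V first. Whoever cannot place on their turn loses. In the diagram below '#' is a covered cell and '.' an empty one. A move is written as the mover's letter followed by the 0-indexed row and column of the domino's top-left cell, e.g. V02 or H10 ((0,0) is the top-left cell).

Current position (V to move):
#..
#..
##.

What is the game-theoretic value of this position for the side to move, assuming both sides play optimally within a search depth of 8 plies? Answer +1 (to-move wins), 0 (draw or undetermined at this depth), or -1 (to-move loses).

[#../#../##.] V move#1: V01:+1/##./##./##.*, V02:+1/#.#/#.#/##., V12:-1/#../#.#/###
[##./##./##.] end (terminal -1, H#2); searched #../#../##. to 8

value(#../#../##., V) = +1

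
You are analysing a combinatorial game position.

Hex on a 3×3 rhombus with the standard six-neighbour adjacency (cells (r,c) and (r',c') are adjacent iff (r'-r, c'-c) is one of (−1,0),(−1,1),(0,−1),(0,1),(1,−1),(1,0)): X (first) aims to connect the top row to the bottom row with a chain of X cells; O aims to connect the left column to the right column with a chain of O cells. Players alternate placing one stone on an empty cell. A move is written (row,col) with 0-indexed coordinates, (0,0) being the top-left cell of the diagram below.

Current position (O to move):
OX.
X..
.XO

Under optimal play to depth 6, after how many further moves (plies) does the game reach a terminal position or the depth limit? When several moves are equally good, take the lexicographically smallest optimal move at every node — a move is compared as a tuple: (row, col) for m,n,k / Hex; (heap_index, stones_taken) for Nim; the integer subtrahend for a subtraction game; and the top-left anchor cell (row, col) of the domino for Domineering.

p1 O@[OX./X../.XO]: (0,2)[OXO/X../.XO]-1* (1,1)[OX./XO./.XO]-1 (1,2)[OX./X.O/.XO]-1 (2,0)[OX./X../OXO]-1
p2 X@[OXO/X../.XO]: (1,1)[OXO/XX./.XO]+1* (1,2)[OXO/X.X/.XO]+1 (2,0)[OXO/X../XXO]+1
p3 O@[OXO/XX./.XO] terminal -1; root [OX./X../.XO] d6

PV length from [OX./X../.XO]: 2 plies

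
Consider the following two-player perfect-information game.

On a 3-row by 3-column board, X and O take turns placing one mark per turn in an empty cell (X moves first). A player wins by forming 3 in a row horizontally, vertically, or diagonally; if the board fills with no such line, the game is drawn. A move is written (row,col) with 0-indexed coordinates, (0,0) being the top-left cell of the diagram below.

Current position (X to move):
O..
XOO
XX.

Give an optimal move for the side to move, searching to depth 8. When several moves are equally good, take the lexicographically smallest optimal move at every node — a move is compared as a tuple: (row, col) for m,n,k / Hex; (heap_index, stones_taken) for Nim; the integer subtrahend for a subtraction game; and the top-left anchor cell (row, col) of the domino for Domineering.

[O../XOO/XX.] X move#1: (0,1):-1/OX./XOO/XX., (0,2):-1/O.X/XOO/XX., (2,2):+1/O../XOO/XXX*
[O../XOO/XXX] end (terminal -1, O#2); searched O../XOO/XX. to 8

X's best at [O../XOO/XX.]: (2,2)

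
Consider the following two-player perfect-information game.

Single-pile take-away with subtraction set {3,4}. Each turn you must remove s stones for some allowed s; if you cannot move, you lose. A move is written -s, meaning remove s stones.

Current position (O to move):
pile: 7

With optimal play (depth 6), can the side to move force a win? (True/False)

ply 1, O at 7 | -3=-1→4*; -4=-1→3
ply 2, X at 4 | -3=+1→1*; -4=+1→0
ply 3: 1 is terminal -1 (O); from 7 depth 6

O winning at [7]: False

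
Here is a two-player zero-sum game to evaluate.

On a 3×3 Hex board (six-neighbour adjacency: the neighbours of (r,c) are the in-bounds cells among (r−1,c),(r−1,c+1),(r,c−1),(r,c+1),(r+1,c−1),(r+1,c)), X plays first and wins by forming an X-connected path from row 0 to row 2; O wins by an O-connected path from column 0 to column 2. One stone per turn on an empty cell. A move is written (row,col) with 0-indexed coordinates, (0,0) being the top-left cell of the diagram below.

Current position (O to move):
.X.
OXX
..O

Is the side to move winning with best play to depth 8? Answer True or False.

O winning at [.X./OXX/..O]: False

p1 O@[.X./OXX/..O]: (0,0)[OX./OXX/..O]-1* (0,2)[.XO/OXX/..O]-1 (2,0)[.X./OXX/O.O]-1 (2,1)[.X./OXX/.OO]-1
p2 X@[OX./OXX/..O]: (0,2)[OXX/OXX/..O]+1* (2,0)[OX./OXX/X.O]+1 (2,1)[OX./OXX/.XO]+1
p3 O@[OXX/OXX/..O]: (2,0)[OXX/OXX/O.O]-1* (2,1)[OXX/OXX/.OO]-1
p4 X@[OXX/OXX/O.O]: (2,1)[OXX/OXX/OXO]+1*
p5 O@[OXX/OXX/OXO] terminal -1; root [.X./OXX/..O] d8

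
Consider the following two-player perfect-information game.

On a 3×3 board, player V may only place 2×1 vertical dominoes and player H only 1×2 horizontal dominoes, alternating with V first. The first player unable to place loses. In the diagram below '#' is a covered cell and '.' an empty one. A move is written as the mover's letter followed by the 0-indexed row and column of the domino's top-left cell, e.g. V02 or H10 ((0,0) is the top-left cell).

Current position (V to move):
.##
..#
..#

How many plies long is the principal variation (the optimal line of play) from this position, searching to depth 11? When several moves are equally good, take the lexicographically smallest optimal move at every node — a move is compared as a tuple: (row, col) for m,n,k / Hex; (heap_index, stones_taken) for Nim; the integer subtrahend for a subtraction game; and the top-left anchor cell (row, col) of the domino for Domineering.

p1 V@[.##/..#/..#]: V00[###/#.#/..#]-1 V10[.##/#.#/#.#]+1* V11[.##/.##/.##]+1
p2 H@[.##/#.#/#.#] terminal -1; root [.##/..#/..#] d11

PV length from [.##/..#/..#]: 1 ply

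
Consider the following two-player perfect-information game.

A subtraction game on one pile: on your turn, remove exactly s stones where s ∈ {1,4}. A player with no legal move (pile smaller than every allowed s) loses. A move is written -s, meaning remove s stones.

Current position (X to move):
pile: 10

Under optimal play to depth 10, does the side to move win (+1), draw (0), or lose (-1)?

value(10, X) = -1

ply 1, X at 10 | -1=-1→9*; -4=-1→6
ply 2, O at 9 | -1=-1→8; -4=+1→5*
ply 3, X at 5 | -1=-1→4*; -4=-1→1
ply 4, O at 4 | -1=-1→3; -4=+1→0*
ply 5: 0 is terminal -1 (X); from 10 depth 10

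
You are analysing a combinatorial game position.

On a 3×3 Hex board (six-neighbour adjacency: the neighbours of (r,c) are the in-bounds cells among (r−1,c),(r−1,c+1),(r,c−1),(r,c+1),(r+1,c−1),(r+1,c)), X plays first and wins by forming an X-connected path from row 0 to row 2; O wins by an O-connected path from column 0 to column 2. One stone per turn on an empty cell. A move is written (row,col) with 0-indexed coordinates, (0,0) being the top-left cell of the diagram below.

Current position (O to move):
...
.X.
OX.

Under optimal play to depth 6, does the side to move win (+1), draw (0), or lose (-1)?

p1 O@[.../.X./OX.]: (0,0)[O../.X./OX.]-1* (0,1)[.O./.X./OX.]-1 (0,2)[..O/.X./OX.]-1 (1,0)[.../OX./OX.]-1 (1,2)[.../.XO/OX.]-1 (2,2)[.../.X./OXO]-1
p2 X@[O../.X./OX.]: (0,1)[OX./.X./OX.]+1* (0,2)[O.X/.X./OX.]+1 (1,0)[O../XX./OX.]+1 (1,2)[O../.XX/OX.]+1 (2,2)[O../.X./OXX]+1
p3 O@[OX./.X./OX.] terminal -1; root [.../.X./OX.] d6

value(.../.X./OX., O) = -1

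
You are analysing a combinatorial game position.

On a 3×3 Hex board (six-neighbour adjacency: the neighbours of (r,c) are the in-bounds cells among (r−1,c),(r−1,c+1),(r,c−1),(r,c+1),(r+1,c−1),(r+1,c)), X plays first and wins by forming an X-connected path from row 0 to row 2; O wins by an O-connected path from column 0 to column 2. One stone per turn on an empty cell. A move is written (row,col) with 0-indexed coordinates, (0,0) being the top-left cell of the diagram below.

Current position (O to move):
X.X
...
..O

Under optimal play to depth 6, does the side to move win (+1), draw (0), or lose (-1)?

value(X.X/.../..O, O) = +1

ply 1, O at X.X/.../..O | (0,1)=-1→XOX/.../..O; (1,0)=-1→X.X/O../..O; (1,1)=+1→X.X/.O./..O*; (1,2)=-1→X.X/..O/..O; (2,0)=-1→X.X/.../O.O; (2,1)=-1→X.X/.../.OO
ply 2, X at X.X/.O./..O | (0,1)=-1→XXX/.O./..O*; (1,0)=-1→X.X/XO./..O; (1,2)=-1→X.X/.OX/..O; (2,0)=-1→X.X/.O./X.O; (2,1)=-1→X.X/.O./.XO
ply 3, O at XXX/.O./..O | (1,0)=+1→XXX/OO./..O*; (1,2)=+1→XXX/.OO/..O; (2,0)=+1→XXX/.O./O.O; (2,1)=+1→XXX/.O./.OO
ply 4, X at XXX/OO./..O | (1,2)=-1→XXX/OOX/..O*; (2,0)=-1→XXX/OO./X.O; (2,1)=-1→XXX/OO./.XO
ply 5, O at XXX/OOX/..O | (2,0)=-1→XXX/OOX/O.O; (2,1)=+1→XXX/OOX/.OO*
ply 6: XXX/OOX/.OO is terminal -1 (X); from X.X/.../..O depth 6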